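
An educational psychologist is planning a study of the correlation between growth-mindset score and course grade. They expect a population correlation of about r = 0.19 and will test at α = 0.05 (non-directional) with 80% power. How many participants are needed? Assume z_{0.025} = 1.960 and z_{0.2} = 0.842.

n = 216

Fisher's z: C = ½·ln((1+r)/(1−r)) = ½·ln(1.4691) = 0.1923.
n = ((z_{α/2} + z_β)/C)² + 3.
(1.960 + 0.842) / 0.1923 = 2.802 / 0.1923 = 14.571.
n = 14.571² + 3 = 212.31 + 3 = 215.3.
Round up.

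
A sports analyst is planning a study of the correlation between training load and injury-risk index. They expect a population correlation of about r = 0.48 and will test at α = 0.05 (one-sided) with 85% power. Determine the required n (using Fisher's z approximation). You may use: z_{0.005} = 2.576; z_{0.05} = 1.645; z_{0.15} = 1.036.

Fisher's z: C = ½·ln((1+r)/(1−r)) = ½·ln(2.8462) = 0.5230.
n = ((z_{α} + z_β)/C)² + 3.
(1.645 + 1.036) / 0.5230 = 2.681 / 0.5230 = 5.126.
n = 5.126² + 3 = 26.28 + 3 = 29.3.
Round up.

n = 30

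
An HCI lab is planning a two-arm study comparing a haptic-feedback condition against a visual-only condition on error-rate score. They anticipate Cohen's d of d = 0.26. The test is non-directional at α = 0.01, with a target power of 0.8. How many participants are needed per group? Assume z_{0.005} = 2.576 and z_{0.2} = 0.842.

n = 346 per group

For two independent groups with equal n: n = 2·((z_{α/2} + z_β) / d)².
z_{α/2} + z_β = 2.576 + 0.842 = 3.418.
n = 2 × (3.418 / 0.26)² = 2 × 13.146² = 2 × 172.82 = 345.6.
Round up to the next whole participant.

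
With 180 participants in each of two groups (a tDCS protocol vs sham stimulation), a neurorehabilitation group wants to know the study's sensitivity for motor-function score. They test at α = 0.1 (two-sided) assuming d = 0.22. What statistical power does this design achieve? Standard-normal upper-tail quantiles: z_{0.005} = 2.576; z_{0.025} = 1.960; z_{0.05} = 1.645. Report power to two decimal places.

For two equal groups, power = Φ(d·√(n/2) − z_{α/2}).
d·√(n/2) = 0.22 × √(180/2) = 0.22 × 9.487 = 2.087.
z_β = 2.087 − 1.645 = 0.442.
Power = Φ(0.442) = 0.671.

power ≈ 0.67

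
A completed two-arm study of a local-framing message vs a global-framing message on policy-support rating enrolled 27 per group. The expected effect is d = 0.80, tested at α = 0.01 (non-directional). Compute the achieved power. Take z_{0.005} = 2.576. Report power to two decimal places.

power ≈ 0.64

For two equal groups, power = Φ(d·√(n/2) − z_{α/2}).
d·√(n/2) = 0.80 × √(27/2) = 0.80 × 3.674 = 2.939.
z_β = 2.939 − 2.576 = 0.363.
Power = Φ(0.363) = 0.642.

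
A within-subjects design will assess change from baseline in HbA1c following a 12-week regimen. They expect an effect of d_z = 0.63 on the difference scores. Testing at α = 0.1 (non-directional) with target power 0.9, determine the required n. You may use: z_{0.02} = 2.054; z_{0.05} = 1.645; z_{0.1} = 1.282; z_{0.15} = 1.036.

For a paired (one-sample on differences) test: n = ((z_{α/2} + z_β) / d)².
z_{α/2} + z_β = 1.645 + 1.282 = 2.927.
n = (2.927 / 0.63)² = 4.646² = 21.59.
Round up.

n = 22 pairs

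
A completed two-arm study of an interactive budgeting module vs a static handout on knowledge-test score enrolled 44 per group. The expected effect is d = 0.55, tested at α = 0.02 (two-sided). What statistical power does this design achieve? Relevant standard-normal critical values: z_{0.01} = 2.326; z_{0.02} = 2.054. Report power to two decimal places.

power ≈ 0.60

For two equal groups, power = Φ(d·√(n/2) − z_{α/2}).
d·√(n/2) = 0.55 × √(44/2) = 0.55 × 4.690 = 2.580.
z_β = 2.580 − 2.326 = 0.254.
Power = Φ(0.254) = 0.600.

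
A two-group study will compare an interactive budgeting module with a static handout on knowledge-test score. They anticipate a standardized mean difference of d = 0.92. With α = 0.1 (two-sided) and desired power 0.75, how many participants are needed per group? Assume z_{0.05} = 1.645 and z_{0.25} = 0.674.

n = 13 per group

For two independent groups with equal n: n = 2·((z_{α/2} + z_β) / d)².
z_{α/2} + z_β = 1.645 + 0.674 = 2.319.
n = 2 × (2.319 / 0.92)² = 2 × 2.521² = 2 × 6.35 = 12.7.
Round up to the next whole participant.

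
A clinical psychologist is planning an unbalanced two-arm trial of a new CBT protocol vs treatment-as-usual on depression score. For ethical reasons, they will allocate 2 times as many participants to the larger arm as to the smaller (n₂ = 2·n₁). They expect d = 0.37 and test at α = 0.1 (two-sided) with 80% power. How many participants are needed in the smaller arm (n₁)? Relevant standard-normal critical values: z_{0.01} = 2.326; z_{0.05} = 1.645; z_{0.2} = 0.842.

With allocation ratio k = n₂/n₁ = 2, Var(x̄₁−x̄₂) = σ²(1/n₁ + 1/(k·n₁)) = σ²·(k+1)/(k·n₁).
So n₁ = (1 + 1/k)·((z_{α/2} + z_β)/d)² = 1.500 × (2.487/0.37)².
n₁ = 1.500 × 45.18 = 67.8.
Round up: n₁ = 68, giving n₂ = 2 × 68 = 136.

n₁ = 68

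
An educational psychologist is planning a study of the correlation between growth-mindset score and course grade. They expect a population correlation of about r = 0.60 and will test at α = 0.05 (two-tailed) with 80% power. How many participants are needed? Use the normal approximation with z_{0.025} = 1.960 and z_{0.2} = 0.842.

Fisher's z: C = ½·ln((1+r)/(1−r)) = ½·ln(4.0000) = 0.6931.
n = ((z_{α/2} + z_β)/C)² + 3.
(1.960 + 0.842) / 0.6931 = 2.802 / 0.6931 = 4.043.
n = 4.043² + 3 = 16.34 + 3 = 19.3.
Round up.

n = 20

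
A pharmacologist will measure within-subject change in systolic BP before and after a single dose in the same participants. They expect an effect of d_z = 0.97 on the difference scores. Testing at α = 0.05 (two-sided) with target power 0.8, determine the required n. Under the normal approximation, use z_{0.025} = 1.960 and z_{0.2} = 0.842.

n = 9 pairs

For a paired (one-sample on differences) test: n = ((z_{α/2} + z_β) / d)².
z_{α/2} + z_β = 1.960 + 0.842 = 2.802.
n = (2.802 / 0.97)² = 2.889² = 8.34.
Round up.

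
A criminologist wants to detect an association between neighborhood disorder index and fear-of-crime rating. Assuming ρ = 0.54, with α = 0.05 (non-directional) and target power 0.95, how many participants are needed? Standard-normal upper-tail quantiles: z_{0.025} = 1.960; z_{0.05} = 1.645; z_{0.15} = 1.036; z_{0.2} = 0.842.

Fisher's z: C = ½·ln((1+r)/(1−r)) = ½·ln(3.3478) = 0.6042.
n = ((z_{α/2} + z_β)/C)² + 3.
(1.960 + 1.645) / 0.6042 = 3.605 / 0.6042 = 5.967.
n = 5.967² + 3 = 35.60 + 3 = 38.6.
Round up.

n = 39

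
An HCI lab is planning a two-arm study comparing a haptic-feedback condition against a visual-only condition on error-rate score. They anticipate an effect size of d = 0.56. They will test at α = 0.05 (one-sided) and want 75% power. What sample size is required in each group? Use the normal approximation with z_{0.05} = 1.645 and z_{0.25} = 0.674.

n = 35 per group

For two independent groups with equal n: n = 2·((z_{α} + z_β) / d)².
z_{α} + z_β = 1.645 + 0.674 = 2.319.
n = 2 × (2.319 / 0.56)² = 2 × 4.141² = 2 × 17.15 = 34.3.
Round up to the next whole participant.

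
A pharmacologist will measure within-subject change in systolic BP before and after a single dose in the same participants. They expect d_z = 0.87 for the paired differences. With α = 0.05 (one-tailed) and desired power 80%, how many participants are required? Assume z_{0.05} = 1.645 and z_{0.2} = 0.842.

For a paired (one-sample on differences) test: n = ((z_{α} + z_β) / d)².
z_{α} + z_β = 1.645 + 0.842 = 2.487.
n = (2.487 / 0.87)² = 2.859² = 8.17.
Round up.

n = 9 pairs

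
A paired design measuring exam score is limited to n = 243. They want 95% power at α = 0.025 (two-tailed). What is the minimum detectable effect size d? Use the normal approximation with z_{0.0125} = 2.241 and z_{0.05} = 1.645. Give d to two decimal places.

For a single sample (or paired design) of n = 243: d_min = (z_{α/2} + z_β)/√n.
z-sum = 2.241 + 1.645 = 3.886.
d_min = 3.886 / √243 = 3.886 / 15.588 = 0.249.

d_min ≈ 0.25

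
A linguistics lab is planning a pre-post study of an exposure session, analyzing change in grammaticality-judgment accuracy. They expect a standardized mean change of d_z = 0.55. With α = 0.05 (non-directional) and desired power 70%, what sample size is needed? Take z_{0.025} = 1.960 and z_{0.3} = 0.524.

For a paired (one-sample on differences) test: n = ((z_{α/2} + z_β) / d)².
z_{α/2} + z_β = 1.960 + 0.524 = 2.484.
n = (2.484 / 0.55)² = 4.516² = 20.40.
Round up.

n = 21 pairs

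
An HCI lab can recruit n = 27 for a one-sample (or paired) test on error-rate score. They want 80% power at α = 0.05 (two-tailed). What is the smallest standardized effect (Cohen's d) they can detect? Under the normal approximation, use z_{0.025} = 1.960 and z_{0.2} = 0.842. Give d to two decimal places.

For a single sample (or paired design) of n = 27: d_min = (z_{α/2} + z_β)/√n.
z-sum = 1.960 + 0.842 = 2.802.
d_min = 2.802 / √27 = 2.802 / 5.196 = 0.539.

d_min ≈ 0.54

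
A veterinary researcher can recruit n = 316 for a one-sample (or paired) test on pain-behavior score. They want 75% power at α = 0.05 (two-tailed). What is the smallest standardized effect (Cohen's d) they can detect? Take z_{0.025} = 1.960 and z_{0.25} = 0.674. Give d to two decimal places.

d_min ≈ 0.15

For a single sample (or paired design) of n = 316: d_min = (z_{α/2} + z_β)/√n.
z-sum = 1.960 + 0.674 = 2.634.
d_min = 2.634 / √316 = 2.634 / 17.776 = 0.148.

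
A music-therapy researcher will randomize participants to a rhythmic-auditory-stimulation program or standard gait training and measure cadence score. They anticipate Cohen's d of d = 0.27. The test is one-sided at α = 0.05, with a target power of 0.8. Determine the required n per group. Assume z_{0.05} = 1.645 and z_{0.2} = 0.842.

n = 170 per group

For two independent groups with equal n: n = 2·((z_{α} + z_β) / d)².
z_{α} + z_β = 1.645 + 0.842 = 2.487.
n = 2 × (2.487 / 0.27)² = 2 × 9.211² = 2 × 84.84 = 169.7.
Round up to the next whole participant.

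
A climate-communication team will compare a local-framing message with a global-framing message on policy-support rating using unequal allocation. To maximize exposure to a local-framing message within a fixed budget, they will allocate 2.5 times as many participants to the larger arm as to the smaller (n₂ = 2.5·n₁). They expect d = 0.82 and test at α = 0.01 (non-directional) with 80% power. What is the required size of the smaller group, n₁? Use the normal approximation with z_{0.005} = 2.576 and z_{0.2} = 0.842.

With allocation ratio k = n₂/n₁ = 2.5, Var(x̄₁−x̄₂) = σ²(1/n₁ + 1/(k·n₁)) = σ²·(k+1)/(k·n₁).
So n₁ = (1 + 1/k)·((z_{α/2} + z_β)/d)² = 1.400 × (3.418/0.82)².
n₁ = 1.400 × 17.37 = 24.3.
Round up: n₁ = 25, giving n₂ = ⌈2.5 × 25⌉ = ⌈62.5⌉ = 63.

n₁ = 25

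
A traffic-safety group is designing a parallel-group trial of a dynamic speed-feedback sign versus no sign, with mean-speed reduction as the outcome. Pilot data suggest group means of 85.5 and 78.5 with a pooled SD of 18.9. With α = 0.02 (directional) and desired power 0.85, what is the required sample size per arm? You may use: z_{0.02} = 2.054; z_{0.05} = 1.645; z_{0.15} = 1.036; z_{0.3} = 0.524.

Cohen's d = |M₁ − M₂| / SD_pooled = |85.5 − 78.5| / 18.9 = 7.0 / 18.9 = 0.370.
For two independent groups with equal n: n = 2·((z_{α} + z_β) / d)².
z_{α} + z_β = 2.054 + 1.036 = 3.090.
n = 2 × (3.090 / 0.370)² = 2 × 8.351² = 2 × 69.75 = 139.5.
Round up to the next whole participant.

n = 140 per group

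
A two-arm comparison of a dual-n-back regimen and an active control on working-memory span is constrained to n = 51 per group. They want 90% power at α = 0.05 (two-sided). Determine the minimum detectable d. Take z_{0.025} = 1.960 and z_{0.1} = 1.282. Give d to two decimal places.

d_min ≈ 0.64

For two independent groups of n = 51 each: d_min = (z_{α/2} + z_β)·√(2/n).
z-sum = 1.960 + 1.282 = 3.242.
d_min = 3.242 × √(2/51) = 3.242 × 0.1980 = 0.642.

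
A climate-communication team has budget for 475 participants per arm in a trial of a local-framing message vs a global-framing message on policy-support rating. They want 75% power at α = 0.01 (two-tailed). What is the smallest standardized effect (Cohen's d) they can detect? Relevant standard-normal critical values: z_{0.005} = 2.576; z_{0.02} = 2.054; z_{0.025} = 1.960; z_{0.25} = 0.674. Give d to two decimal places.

d_min ≈ 0.21

For two independent groups of n = 475 each: d_min = (z_{α/2} + z_β)·√(2/n).
z-sum = 2.576 + 0.674 = 3.250.
d_min = 3.250 × √(2/475) = 3.250 × 0.0649 = 0.211.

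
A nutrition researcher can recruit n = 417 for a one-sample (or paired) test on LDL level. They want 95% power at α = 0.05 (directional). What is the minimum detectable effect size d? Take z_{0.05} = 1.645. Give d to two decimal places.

d_min ≈ 0.16

For a single sample (or paired design) of n = 417: d_min = (z_{α} + z_β)/√n.
z-sum = 1.645 + 1.645 = 3.290.
d_min = 3.290 / √417 = 3.290 / 20.421 = 0.161.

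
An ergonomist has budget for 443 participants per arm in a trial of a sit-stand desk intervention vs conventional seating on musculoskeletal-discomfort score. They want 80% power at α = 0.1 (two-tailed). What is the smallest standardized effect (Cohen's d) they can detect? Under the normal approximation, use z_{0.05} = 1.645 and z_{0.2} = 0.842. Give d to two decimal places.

d_min ≈ 0.17

For two independent groups of n = 443 each: d_min = (z_{α/2} + z_β)·√(2/n).
z-sum = 1.645 + 0.842 = 2.487.
d_min = 2.487 × √(2/443) = 2.487 × 0.0672 = 0.167.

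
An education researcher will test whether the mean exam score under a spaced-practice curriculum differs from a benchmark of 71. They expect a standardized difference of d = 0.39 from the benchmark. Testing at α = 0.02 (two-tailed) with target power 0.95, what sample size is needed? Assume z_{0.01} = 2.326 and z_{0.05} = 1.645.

n = 104

For a one-sample test: n = ((z_{α/2} + z_β) / d)².
z_{α/2} + z_β = 2.326 + 1.645 = 3.971.
n = (3.971 / 0.39)² = 10.182² = 103.67.
Round up.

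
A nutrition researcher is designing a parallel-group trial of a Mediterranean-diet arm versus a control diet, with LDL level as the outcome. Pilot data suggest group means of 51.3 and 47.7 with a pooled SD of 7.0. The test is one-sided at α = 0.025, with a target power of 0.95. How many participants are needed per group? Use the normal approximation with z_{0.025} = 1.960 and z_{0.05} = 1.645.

Cohen's d = |M₁ − M₂| / SD_pooled = |51.3 − 47.7| / 7.0 = 3.6 / 7.0 = 0.514.
For two independent groups with equal n: n = 2·((z_{α} + z_β) / d)².
z_{α} + z_β = 1.960 + 1.645 = 3.605.
n = 2 × (3.605 / 0.514)² = 2 × 7.014² = 2 × 49.19 = 98.4.
Round up to the next whole participant.

n = 99 per group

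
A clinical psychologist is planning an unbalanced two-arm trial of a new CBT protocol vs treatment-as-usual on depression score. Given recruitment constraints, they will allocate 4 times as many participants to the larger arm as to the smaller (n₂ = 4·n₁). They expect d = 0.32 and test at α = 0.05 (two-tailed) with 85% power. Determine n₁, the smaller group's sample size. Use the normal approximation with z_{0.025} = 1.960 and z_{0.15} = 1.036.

n₁ = 110

With allocation ratio k = n₂/n₁ = 4, Var(x̄₁−x̄₂) = σ²(1/n₁ + 1/(k·n₁)) = σ²·(k+1)/(k·n₁).
So n₁ = (1 + 1/k)·((z_{α/2} + z_β)/d)² = 1.250 × (2.996/0.32)².
n₁ = 1.250 × 87.66 = 109.6.
Round up: n₁ = 110, giving n₂ = 4 × 110 = 440.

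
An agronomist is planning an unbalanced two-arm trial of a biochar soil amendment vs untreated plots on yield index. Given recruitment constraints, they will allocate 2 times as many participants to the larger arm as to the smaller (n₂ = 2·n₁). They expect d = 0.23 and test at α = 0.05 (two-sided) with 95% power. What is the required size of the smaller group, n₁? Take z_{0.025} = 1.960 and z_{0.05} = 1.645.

n₁ = 369

With allocation ratio k = n₂/n₁ = 2, Var(x̄₁−x̄₂) = σ²(1/n₁ + 1/(k·n₁)) = σ²·(k+1)/(k·n₁).
So n₁ = (1 + 1/k)·((z_{α/2} + z_β)/d)² = 1.500 × (3.605/0.23)².
n₁ = 1.500 × 245.67 = 368.5.
Round up: n₁ = 369, giving n₂ = 2 × 369 = 738.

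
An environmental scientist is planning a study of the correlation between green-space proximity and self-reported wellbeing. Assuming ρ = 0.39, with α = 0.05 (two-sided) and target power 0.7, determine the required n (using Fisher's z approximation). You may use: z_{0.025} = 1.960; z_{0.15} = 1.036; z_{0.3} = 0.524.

n = 40

Fisher's z: C = ½·ln((1+r)/(1−r)) = ½·ln(2.2787) = 0.4118.
n = ((z_{α/2} + z_β)/C)² + 3.
(1.960 + 0.524) / 0.4118 = 2.484 / 0.4118 = 6.032.
n = 6.032² + 3 = 36.39 + 3 = 39.4.
Round up.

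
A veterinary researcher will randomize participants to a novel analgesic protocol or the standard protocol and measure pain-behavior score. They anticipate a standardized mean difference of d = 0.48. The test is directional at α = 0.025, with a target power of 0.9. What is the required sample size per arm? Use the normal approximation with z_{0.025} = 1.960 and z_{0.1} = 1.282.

n = 92 per group

For two independent groups with equal n: n = 2·((z_{α} + z_β) / d)².
z_{α} + z_β = 1.960 + 1.282 = 3.242.
n = 2 × (3.242 / 0.48)² = 2 × 6.754² = 2 × 45.62 = 91.2.
Round up to the next whole participant.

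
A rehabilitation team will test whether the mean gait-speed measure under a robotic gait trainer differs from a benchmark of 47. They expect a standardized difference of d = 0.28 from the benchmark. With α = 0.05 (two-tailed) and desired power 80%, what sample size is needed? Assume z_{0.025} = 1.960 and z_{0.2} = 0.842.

For a one-sample test: n = ((z_{α/2} + z_β) / d)².
z_{α/2} + z_β = 1.960 + 0.842 = 2.802.
n = (2.802 / 0.28)² = 10.007² = 100.14.
Round up.

n = 101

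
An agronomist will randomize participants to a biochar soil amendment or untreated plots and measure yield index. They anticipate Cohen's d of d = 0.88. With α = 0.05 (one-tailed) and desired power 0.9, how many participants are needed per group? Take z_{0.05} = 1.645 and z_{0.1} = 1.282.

n = 23 per group

For two independent groups with equal n: n = 2·((z_{α} + z_β) / d)².
z_{α} + z_β = 1.645 + 1.282 = 2.927.
n = 2 × (2.927 / 0.88)² = 2 × 3.326² = 2 × 11.06 = 22.1.
Round up to the next whole participant.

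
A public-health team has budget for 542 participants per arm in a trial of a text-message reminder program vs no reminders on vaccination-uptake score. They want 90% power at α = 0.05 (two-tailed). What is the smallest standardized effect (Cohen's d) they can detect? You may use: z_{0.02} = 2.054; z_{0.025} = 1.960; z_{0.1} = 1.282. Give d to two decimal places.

d_min ≈ 0.20

For two independent groups of n = 542 each: d_min = (z_{α/2} + z_β)·√(2/n).
z-sum = 1.960 + 1.282 = 3.242.
d_min = 3.242 × √(2/542) = 3.242 × 0.0607 = 0.197.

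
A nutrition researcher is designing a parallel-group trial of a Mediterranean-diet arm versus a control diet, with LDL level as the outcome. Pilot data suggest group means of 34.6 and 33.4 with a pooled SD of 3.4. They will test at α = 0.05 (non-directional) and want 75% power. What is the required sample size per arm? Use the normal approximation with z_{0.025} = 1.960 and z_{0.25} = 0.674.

n = 112 per group

Cohen's d = |M₁ − M₂| / SD_pooled = |34.6 − 33.4| / 3.4 = 1.2 / 3.4 = 0.353.
For two independent groups with equal n: n = 2·((z_{α/2} + z_β) / d)².
z_{α/2} + z_β = 1.960 + 0.674 = 2.634.
n = 2 × (2.634 / 0.353)² = 2 × 7.462² = 2 × 55.68 = 111.4.
Round up to the next whole participant.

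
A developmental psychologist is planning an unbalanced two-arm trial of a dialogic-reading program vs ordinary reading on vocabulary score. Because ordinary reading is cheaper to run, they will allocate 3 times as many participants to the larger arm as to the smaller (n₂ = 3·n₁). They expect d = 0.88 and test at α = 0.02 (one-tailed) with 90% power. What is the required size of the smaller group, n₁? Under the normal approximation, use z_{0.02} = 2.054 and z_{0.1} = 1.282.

With allocation ratio k = n₂/n₁ = 3, Var(x̄₁−x̄₂) = σ²(1/n₁ + 1/(k·n₁)) = σ²·(k+1)/(k·n₁).
So n₁ = (1 + 1/k)·((z_{α} + z_β)/d)² = 1.333 × (3.336/0.88)².
n₁ = 1.333 × 14.37 = 19.2.
Round up: n₁ = 20, giving n₂ = 3 × 20 = 60.

n₁ = 20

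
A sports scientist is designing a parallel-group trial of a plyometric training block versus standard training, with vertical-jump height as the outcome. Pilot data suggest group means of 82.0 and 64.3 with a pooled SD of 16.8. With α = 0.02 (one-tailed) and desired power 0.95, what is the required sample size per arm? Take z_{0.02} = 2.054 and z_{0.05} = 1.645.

Cohen's d = |M₁ − M₂| / SD_pooled = |82.0 − 64.3| / 16.8 = 17.7 / 16.8 = 1.054.
For two independent groups with equal n: n = 2·((z_{α} + z_β) / d)².
z_{α} + z_β = 2.054 + 1.645 = 3.699.
n = 2 × (3.699 / 1.054)² = 2 × 3.509² = 2 × 12.32 = 24.6.
Round up to the next whole participant.

n = 25 per group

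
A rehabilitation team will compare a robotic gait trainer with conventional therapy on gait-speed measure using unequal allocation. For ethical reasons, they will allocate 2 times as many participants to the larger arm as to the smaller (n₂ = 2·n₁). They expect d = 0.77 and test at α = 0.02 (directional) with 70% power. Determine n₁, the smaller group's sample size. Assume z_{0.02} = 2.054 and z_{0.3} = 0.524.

With allocation ratio k = n₂/n₁ = 2, Var(x̄₁−x̄₂) = σ²(1/n₁ + 1/(k·n₁)) = σ²·(k+1)/(k·n₁).
So n₁ = (1 + 1/k)·((z_{α} + z_β)/d)² = 1.500 × (2.578/0.77)².
n₁ = 1.500 × 11.21 = 16.8.
Round up: n₁ = 17, giving n₂ = 2 × 17 = 34.

n₁ = 17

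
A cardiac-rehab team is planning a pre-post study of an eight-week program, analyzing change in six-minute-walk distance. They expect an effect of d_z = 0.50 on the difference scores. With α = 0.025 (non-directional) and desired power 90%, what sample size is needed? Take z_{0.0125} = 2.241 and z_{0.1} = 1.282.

n = 50 pairs

For a paired (one-sample on differences) test: n = ((z_{α/2} + z_β) / d)².
z_{α/2} + z_β = 2.241 + 1.282 = 3.523.
n = (3.523 / 0.50)² = 7.046² = 49.65.
Round up.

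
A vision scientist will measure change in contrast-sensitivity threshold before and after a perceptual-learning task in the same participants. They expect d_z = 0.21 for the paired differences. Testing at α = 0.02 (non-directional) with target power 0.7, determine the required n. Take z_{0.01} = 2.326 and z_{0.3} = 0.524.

For a paired (one-sample on differences) test: n = ((z_{α/2} + z_β) / d)².
z_{α/2} + z_β = 2.326 + 0.524 = 2.850.
n = (2.850 / 0.21)² = 13.571² = 184.18.
Round up.

n = 185 pairs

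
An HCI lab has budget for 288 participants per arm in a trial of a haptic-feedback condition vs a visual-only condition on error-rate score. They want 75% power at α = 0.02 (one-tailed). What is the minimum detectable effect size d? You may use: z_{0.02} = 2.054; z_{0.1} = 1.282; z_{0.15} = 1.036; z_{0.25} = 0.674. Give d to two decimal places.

For two independent groups of n = 288 each: d_min = (z_{α} + z_β)·√(2/n).
z-sum = 2.054 + 0.674 = 2.728.
d_min = 2.728 × √(2/288) = 2.728 × 0.0833 = 0.227.

d_min ≈ 0.23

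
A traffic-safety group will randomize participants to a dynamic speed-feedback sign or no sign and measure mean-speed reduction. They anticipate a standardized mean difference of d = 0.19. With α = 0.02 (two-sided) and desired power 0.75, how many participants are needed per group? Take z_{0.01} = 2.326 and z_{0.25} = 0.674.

For two independent groups with equal n: n = 2·((z_{α/2} + z_β) / d)².
z_{α/2} + z_β = 2.326 + 0.674 = 3.000.
n = 2 × (3.000 / 0.19)² = 2 × 15.789² = 2 × 249.31 = 498.6.
Round up to the next whole participant.

n = 499 per group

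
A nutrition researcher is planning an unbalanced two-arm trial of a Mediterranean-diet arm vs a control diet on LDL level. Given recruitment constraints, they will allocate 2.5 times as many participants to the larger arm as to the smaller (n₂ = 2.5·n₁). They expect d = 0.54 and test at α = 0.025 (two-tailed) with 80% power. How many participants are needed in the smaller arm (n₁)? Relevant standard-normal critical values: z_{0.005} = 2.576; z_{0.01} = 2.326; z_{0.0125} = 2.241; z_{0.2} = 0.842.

With allocation ratio k = n₂/n₁ = 2.5, Var(x̄₁−x̄₂) = σ²(1/n₁ + 1/(k·n₁)) = σ²·(k+1)/(k·n₁).
So n₁ = (1 + 1/k)·((z_{α/2} + z_β)/d)² = 1.400 × (3.083/0.54)².
n₁ = 1.400 × 32.60 = 45.6.
Round up: n₁ = 46, giving n₂ = 2.5 × 46 = 115.

n₁ = 46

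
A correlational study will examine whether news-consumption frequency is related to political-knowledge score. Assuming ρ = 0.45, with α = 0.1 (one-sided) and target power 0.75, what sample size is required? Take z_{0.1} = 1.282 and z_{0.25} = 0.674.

n = 20

Fisher's z: C = ½·ln((1+r)/(1−r)) = ½·ln(2.6364) = 0.4847.
n = ((z_{α} + z_β)/C)² + 3.
(1.282 + 0.674) / 0.4847 = 1.956 / 0.4847 = 4.035.
n = 4.035² + 3 = 16.29 + 3 = 19.3.
Round up.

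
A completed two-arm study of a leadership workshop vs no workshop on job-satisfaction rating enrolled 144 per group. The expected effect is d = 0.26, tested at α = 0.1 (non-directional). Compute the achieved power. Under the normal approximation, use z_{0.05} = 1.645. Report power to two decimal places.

power ≈ 0.71

For two equal groups, power = Φ(d·√(n/2) − z_{α/2}).
d·√(n/2) = 0.26 × √(144/2) = 0.26 × 8.485 = 2.206.
z_β = 2.206 − 1.645 = 0.561.
Power = Φ(0.561) = 0.713.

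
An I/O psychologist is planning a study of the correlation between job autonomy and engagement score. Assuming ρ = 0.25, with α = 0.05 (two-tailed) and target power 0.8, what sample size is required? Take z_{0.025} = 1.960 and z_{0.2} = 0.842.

Fisher's z: C = ½·ln((1+r)/(1−r)) = ½·ln(1.6667) = 0.2554.
n = ((z_{α/2} + z_β)/C)² + 3.
(1.960 + 0.842) / 0.2554 = 2.802 / 0.2554 = 10.971.
n = 10.971² + 3 = 120.36 + 3 = 123.4.
Round up.

n = 124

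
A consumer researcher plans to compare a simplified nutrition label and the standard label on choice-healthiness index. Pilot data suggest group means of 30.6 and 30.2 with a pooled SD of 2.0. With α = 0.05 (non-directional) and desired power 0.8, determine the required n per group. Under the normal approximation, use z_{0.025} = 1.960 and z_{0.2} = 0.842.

Cohen's d = |M₁ − M₂| / SD_pooled = |30.6 − 30.2| / 2.0 = 0.4 / 2.0 = 0.200.
For two independent groups with equal n: n = 2·((z_{α/2} + z_β) / d)².
z_{α/2} + z_β = 1.960 + 0.842 = 2.802.
n = 2 × (2.802 / 0.200)² = 2 × 14.010² = 2 × 196.28 = 392.6.
Round up to the next whole participant.

n = 393 per group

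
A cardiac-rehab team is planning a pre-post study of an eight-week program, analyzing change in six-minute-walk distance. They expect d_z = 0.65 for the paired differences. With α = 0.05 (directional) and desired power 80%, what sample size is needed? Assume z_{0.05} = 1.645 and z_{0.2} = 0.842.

For a paired (one-sample on differences) test: n = ((z_{α} + z_β) / d)².
z_{α} + z_β = 1.645 + 0.842 = 2.487.
n = (2.487 / 0.65)² = 3.826² = 14.64.
Round up.

n = 15 pairs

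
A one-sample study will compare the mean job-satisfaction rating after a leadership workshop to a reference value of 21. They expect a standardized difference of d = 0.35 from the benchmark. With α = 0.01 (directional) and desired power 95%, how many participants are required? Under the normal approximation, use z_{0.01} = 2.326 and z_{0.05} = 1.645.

n = 129

For a one-sample test: n = ((z_{α} + z_β) / d)².
z_{α} + z_β = 2.326 + 1.645 = 3.971.
n = (3.971 / 0.35)² = 11.346² = 128.73.
Round up.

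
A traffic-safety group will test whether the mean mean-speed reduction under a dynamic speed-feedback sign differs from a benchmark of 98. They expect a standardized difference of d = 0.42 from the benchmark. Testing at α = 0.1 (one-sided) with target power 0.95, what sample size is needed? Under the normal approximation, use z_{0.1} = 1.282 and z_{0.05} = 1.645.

n = 49

For a one-sample test: n = ((z_{α} + z_β) / d)².
z_{α} + z_β = 1.282 + 1.645 = 2.927.
n = (2.927 / 0.42)² = 6.969² = 48.57.
Round up.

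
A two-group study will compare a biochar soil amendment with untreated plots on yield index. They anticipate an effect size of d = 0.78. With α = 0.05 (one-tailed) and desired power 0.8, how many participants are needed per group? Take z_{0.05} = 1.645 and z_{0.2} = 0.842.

n = 21 per group

For two independent groups with equal n: n = 2·((z_{α} + z_β) / d)².
z_{α} + z_β = 1.645 + 0.842 = 2.487.
n = 2 × (2.487 / 0.78)² = 2 × 3.188² = 2 × 10.17 = 20.3.
Round up to the next whole participant.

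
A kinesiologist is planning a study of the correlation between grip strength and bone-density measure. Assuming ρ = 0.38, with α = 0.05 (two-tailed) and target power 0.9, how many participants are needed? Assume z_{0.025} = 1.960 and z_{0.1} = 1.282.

Fisher's z: C = ½·ln((1+r)/(1−r)) = ½·ln(2.2258) = 0.4001.
n = ((z_{α/2} + z_β)/C)² + 3.
(1.960 + 1.282) / 0.4001 = 3.242 / 0.4001 = 8.103.
n = 8.103² + 3 = 65.66 + 3 = 68.7.
Round up.

n = 69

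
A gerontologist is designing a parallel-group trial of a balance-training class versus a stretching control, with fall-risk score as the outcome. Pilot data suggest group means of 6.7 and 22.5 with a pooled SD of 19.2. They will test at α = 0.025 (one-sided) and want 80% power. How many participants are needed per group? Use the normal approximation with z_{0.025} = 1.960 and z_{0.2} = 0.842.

Cohen's d = |M₁ − M₂| / SD_pooled = |6.7 − 22.5| / 19.2 = 15.8 / 19.2 = 0.823.
For two independent groups with equal n: n = 2·((z_{α} + z_β) / d)².
z_{α} + z_β = 1.960 + 0.842 = 2.802.
n = 2 × (2.802 / 0.823)² = 2 × 3.405² = 2 × 11.59 = 23.2.
Round up to the next whole participant.

n = 24 per group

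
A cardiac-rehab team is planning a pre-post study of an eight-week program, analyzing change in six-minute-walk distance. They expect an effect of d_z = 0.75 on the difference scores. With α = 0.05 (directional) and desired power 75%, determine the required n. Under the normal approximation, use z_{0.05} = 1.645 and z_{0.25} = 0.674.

For a paired (one-sample on differences) test: n = ((z_{α} + z_β) / d)².
z_{α} + z_β = 1.645 + 0.674 = 2.319.
n = (2.319 / 0.75)² = 3.092² = 9.56.
Round up.

n = 10 pairs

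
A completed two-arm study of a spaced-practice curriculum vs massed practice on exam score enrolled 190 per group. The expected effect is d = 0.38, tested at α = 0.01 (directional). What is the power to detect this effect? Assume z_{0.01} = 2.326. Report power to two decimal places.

For two equal groups, power = Φ(d·√(n/2) − z_{α}).
d·√(n/2) = 0.38 × √(190/2) = 0.38 × 9.747 = 3.704.
z_β = 3.704 − 2.326 = 1.378.
Power = Φ(1.378) = 0.916.

power ≈ 0.92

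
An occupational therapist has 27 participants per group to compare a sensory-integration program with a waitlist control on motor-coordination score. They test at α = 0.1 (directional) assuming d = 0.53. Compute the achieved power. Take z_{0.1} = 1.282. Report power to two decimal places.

power ≈ 0.75

For two equal groups, power = Φ(d·√(n/2) − z_{α}).
d·√(n/2) = 0.53 × √(27/2) = 0.53 × 3.674 = 1.947.
z_β = 1.947 − 1.282 = 0.665.
Power = Φ(0.665) = 0.747.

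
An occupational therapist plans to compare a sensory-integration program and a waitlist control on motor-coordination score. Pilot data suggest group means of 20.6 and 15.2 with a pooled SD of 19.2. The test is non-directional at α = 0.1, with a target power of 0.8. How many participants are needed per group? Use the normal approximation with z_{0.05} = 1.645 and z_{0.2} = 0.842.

n = 157 per group

Cohen's d = |M₁ − M₂| / SD_pooled = |20.6 − 15.2| / 19.2 = 5.4 / 19.2 = 0.281.
For two independent groups with equal n: n = 2·((z_{α/2} + z_β) / d)².
z_{α/2} + z_β = 1.645 + 0.842 = 2.487.
n = 2 × (2.487 / 0.281)² = 2 × 8.851² = 2 × 78.33 = 156.7.
Round up to the next whole participant.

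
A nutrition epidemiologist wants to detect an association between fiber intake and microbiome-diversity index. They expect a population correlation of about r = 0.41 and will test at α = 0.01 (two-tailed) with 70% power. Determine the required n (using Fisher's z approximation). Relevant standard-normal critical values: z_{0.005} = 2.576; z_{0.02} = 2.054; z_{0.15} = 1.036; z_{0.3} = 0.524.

Fisher's z: C = ½·ln((1+r)/(1−r)) = ½·ln(2.3898) = 0.4356.
n = ((z_{α/2} + z_β)/C)² + 3.
(2.576 + 0.524) / 0.4356 = 3.100 / 0.4356 = 7.117.
n = 7.117² + 3 = 50.65 + 3 = 53.6.
Round up.

n = 54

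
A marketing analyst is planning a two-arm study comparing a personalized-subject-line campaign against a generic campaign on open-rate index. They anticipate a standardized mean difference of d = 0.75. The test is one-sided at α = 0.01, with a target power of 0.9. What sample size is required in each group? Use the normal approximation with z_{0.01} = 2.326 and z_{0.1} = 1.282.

n = 47 per group

For two independent groups with equal n: n = 2·((z_{α} + z_β) / d)².
z_{α} + z_β = 2.326 + 1.282 = 3.608.
n = 2 × (3.608 / 0.75)² = 2 × 4.811² = 2 × 23.14 = 46.3.
Round up to the next whole participant.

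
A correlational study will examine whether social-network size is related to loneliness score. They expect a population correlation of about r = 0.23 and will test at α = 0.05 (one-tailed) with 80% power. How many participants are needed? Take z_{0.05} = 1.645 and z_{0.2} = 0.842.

Fisher's z: C = ½·ln((1+r)/(1−r)) = ½·ln(1.5974) = 0.2342.
n = ((z_{α} + z_β)/C)² + 3.
(1.645 + 0.842) / 0.2342 = 2.487 / 0.2342 = 10.619.
n = 10.619² + 3 = 112.77 + 3 = 115.8.
Round up.

n = 116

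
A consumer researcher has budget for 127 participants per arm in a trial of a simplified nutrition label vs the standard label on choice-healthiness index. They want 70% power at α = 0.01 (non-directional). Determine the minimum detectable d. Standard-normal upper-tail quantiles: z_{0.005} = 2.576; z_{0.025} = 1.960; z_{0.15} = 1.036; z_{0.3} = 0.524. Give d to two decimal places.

For two independent groups of n = 127 each: d_min = (z_{α/2} + z_β)·√(2/n).
z-sum = 2.576 + 0.524 = 3.100.
d_min = 3.100 × √(2/127) = 3.100 × 0.1255 = 0.389.

d_min ≈ 0.39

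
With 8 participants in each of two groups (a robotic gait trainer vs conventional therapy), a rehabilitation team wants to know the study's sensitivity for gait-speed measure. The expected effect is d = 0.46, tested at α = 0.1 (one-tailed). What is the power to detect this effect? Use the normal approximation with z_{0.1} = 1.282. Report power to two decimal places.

power ≈ 0.36

For two equal groups, power = Φ(d·√(n/2) − z_{α}).
d·√(n/2) = 0.46 × √(8/2) = 0.46 × 2.000 = 0.920.
z_β = 0.920 − 1.282 = -0.362.
Power = Φ(-0.362) = 0.359.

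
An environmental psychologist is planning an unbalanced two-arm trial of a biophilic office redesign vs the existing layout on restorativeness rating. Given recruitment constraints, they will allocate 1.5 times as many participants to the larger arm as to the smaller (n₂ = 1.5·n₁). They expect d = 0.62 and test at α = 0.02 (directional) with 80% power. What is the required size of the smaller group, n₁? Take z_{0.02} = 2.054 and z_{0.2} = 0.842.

With allocation ratio k = n₂/n₁ = 1.5, Var(x̄₁−x̄₂) = σ²(1/n₁ + 1/(k·n₁)) = σ²·(k+1)/(k·n₁).
So n₁ = (1 + 1/k)·((z_{α} + z_β)/d)² = 1.667 × (2.896/0.62)².
n₁ = 1.667 × 21.82 = 36.4.
Round up: n₁ = 37, giving n₂ = ⌈1.5 × 37⌉ = ⌈55.5⌉ = 56.

n₁ = 37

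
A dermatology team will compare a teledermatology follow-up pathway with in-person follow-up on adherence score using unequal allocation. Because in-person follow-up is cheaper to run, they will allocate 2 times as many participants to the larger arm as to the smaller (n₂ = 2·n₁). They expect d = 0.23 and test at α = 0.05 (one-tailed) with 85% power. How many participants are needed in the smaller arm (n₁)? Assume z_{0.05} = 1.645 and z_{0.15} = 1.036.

n₁ = 204

With allocation ratio k = n₂/n₁ = 2, Var(x̄₁−x̄₂) = σ²(1/n₁ + 1/(k·n₁)) = σ²·(k+1)/(k·n₁).
So n₁ = (1 + 1/k)·((z_{α} + z_β)/d)² = 1.500 × (2.681/0.23)².
n₁ = 1.500 × 135.87 = 203.8.
Round up: n₁ = 204, giving n₂ = 2 × 204 = 408.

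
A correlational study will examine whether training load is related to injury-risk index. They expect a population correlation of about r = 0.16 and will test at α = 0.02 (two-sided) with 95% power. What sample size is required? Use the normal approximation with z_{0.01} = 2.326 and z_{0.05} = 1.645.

n = 609

Fisher's z: C = ½·ln((1+r)/(1−r)) = ½·ln(1.3810) = 0.1614.
n = ((z_{α/2} + z_β)/C)² + 3.
(2.326 + 1.645) / 0.1614 = 3.971 / 0.1614 = 24.603.
n = 24.603² + 3 = 605.33 + 3 = 608.3.
Round up.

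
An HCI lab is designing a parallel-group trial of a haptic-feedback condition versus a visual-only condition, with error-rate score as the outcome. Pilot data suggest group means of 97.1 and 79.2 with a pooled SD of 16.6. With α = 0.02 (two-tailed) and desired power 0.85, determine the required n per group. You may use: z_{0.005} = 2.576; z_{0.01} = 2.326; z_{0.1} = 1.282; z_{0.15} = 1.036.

n = 20 per group

Cohen's d = |M₁ − M₂| / SD_pooled = |97.1 − 79.2| / 16.6 = 17.9 / 16.6 = 1.078.
For two independent groups with equal n: n = 2·((z_{α/2} + z_β) / d)².
z_{α/2} + z_β = 2.326 + 1.036 = 3.362.
n = 2 × (3.362 / 1.078)² = 2 × 3.119² = 2 × 9.73 = 19.5.
Round up to the next whole participant.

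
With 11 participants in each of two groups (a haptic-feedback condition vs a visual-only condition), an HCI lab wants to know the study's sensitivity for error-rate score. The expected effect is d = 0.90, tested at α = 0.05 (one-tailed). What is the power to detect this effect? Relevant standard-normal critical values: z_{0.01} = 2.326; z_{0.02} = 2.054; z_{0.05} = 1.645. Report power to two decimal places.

power ≈ 0.68

For two equal groups, power = Φ(d·√(n/2) − z_{α}).
d·√(n/2) = 0.90 × √(11/2) = 0.90 × 2.345 = 2.111.
z_β = 2.111 − 1.645 = 0.466.
Power = Φ(0.466) = 0.679.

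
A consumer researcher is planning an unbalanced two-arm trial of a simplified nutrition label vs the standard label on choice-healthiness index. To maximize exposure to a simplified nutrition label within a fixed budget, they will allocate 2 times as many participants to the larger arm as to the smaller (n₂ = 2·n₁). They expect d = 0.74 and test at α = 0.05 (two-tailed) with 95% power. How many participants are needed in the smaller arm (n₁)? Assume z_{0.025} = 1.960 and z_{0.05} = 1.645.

With allocation ratio k = n₂/n₁ = 2, Var(x̄₁−x̄₂) = σ²(1/n₁ + 1/(k·n₁)) = σ²·(k+1)/(k·n₁).
So n₁ = (1 + 1/k)·((z_{α/2} + z_β)/d)² = 1.500 × (3.605/0.74)².
n₁ = 1.500 × 23.73 = 35.6.
Round up: n₁ = 36, giving n₂ = 2 × 36 = 72.

n₁ = 36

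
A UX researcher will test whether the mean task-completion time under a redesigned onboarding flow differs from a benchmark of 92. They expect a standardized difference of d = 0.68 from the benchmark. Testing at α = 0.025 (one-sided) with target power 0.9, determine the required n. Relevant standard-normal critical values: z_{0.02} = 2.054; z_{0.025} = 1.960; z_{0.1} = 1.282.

For a one-sample test: n = ((z_{α} + z_β) / d)².
z_{α} + z_β = 1.960 + 1.282 = 3.242.
n = (3.242 / 0.68)² = 4.768² = 22.73.
Round up.

n = 23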